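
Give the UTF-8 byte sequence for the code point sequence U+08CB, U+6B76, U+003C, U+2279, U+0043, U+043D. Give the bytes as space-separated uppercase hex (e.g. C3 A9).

E0 A3 8B E6 AD B6 3C E2 89 B9 43 D0 BD

U+08CB: 3-byte form → E0 A3 8B.
U+6B76: 3-byte form → E6 AD B6.
U+003C: 1-byte form → 3C.
U+2279: 3-byte form → E2 89 B9.
U+0043: 1-byte form → 43.
U+043D: 2-byte form → D0 BD.
Concatenated (13 bytes): E0 A3 8B E6 AD B6 3C E2 89 B9 43 D0 BD.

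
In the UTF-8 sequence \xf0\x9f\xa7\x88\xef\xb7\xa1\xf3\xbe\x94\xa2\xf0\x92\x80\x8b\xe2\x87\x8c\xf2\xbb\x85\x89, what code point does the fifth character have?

Offset 0: leading byte 0xF0 = 11110000 → 4-byte char #1 = F0 9F A7 88.
Offset 4: leading byte 0xEF = 11101111 → 3-byte char #2 = EF B7 A1.
Offset 7: leading byte 0xF3 = 11110011 → 4-byte char #3 = F3 BE 94 A2.
Offset 11: leading byte 0xF0 = 11110000 → 4-byte char #4 = F0 92 80 8B.
Offset 15: leading byte 0xE2 = 11100010 → 3-byte char #5 = E2 87 8C.
Leading byte 0xE2 = 11100010 matches 1110xxxx → 3-byte sequence.
Byte 1: 0xE2 = 11100010, payload 0010 (4 bits).
Byte 2: 0x87 = 10000111 (10xxxxxx ✓), payload 000111.
Byte 3: 0x8C = 10001100 (10xxxxxx ✓), payload 001100.
Concatenate: 0010000111001100 = 0x21CC (16 bits → U+21CC).

U+21CC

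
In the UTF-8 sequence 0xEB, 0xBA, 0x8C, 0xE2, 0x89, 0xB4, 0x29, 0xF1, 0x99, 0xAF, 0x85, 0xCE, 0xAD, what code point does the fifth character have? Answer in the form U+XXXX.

Offset 0: leading byte 0xEB = 11101011 → 3-byte char #1 = EB BA 8C.
Offset 3: leading byte 0xE2 = 11100010 → 3-byte char #2 = E2 89 B4.
Offset 6: leading byte 0x29 = 00101001 → 1-byte char #3 = 29.
Offset 7: leading byte 0xF1 = 11110001 → 4-byte char #4 = F1 99 AF 85.
Offset 11: leading byte 0xCE = 11001110 → 2-byte char #5 = CE AD.
Leading byte 0xCE = 11001110 matches 110xxxxx → 2-byte sequence.
Byte 1: 0xCE = 11001110, payload 01110 (5 bits).
Byte 2: 0xAD = 10101101 (10xxxxxx ✓), payload 101101.
Concatenate: 01110101101 = 0x3AD (11 bits → U+03AD).

U+03AD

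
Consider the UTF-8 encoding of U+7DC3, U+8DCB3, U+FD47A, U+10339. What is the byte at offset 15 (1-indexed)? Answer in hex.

1-indexed offset 15 is 0-indexed offset 14.
U+7DC3 → 3-byte form E7 B7 83 at offsets 0–2.
U+8DCB3 → 4-byte form F2 8D B2 B3 at offsets 3–6.
U+FD47A → 4-byte form F3 BD 91 BA at offsets 7–10.
U+10339 → 4-byte form F0 90 8C B9 at offsets 11–14.
Offset 14 falls in char 4's range; it's byte 4 of F0 90 8C B9 = 0xB9.

0xB9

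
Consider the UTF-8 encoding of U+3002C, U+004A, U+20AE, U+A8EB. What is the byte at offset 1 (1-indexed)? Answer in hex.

1-indexed offset 1 is 0-indexed offset 0.
U+3002C → 4-byte form F0 B0 80 AC at offsets 0–3.
Offset 0 falls in char 1's range; it's byte 1 of F0 B0 80 AC = 0xF0.

0xF0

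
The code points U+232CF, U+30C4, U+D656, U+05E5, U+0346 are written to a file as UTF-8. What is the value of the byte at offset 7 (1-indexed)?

1-indexed offset 7 is 0-indexed offset 6.
U+232CF → 4-byte form F0 A3 8B 8F at offsets 0–3.
U+30C4 → 3-byte form E3 83 84 at offsets 4–6.
Offset 6 falls in char 2's range; it's byte 3 of E3 83 84 = 0x84.

0x84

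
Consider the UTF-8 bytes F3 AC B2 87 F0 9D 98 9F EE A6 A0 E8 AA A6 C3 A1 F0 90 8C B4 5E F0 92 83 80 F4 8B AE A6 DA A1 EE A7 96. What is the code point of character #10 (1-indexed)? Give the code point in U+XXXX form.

U+06A1

Offset 0: leading byte 0xF3 = 11110011 → 4-byte char #1 = F3 AC B2 87.
Offset 4: leading byte 0xF0 = 11110000 → 4-byte char #2 = F0 9D 98 9F.
Offset 8: leading byte 0xEE = 11101110 → 3-byte char #3 = EE A6 A0.
Offset 11: leading byte 0xE8 = 11101000 → 3-byte char #4 = E8 AA A6.
Offset 14: leading byte 0xC3 = 11000011 → 2-byte char #5 = C3 A1.
Offset 16: leading byte 0xF0 = 11110000 → 4-byte char #6 = F0 90 8C B4.
Offset 20: leading byte 0x5E = 01011110 → 1-byte char #7 = 5E.
Offset 21: leading byte 0xF0 = 11110000 → 4-byte char #8 = F0 92 83 80.
Offset 25: leading byte 0xF4 = 11110100 → 4-byte char #9 = F4 8B AE A6.
Offset 29: leading byte 0xDA = 11011010 → 2-byte char #10 = DA A1.
Leading byte 0xDA = 11011010 matches 110xxxxx → 2-byte sequence.
Byte 1: 0xDA = 11011010, payload 11010 (5 bits).
Byte 2: 0xA1 = 10100001 (10xxxxxx ✓), payload 100001.
Concatenate: 11010100001 = 0x6A1 (11 bits → U+06A1).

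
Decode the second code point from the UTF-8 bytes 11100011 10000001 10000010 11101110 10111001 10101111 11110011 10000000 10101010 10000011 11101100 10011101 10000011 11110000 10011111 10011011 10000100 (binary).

U+EE6F

Offset 0: leading byte 0xE3 = 11100011 → 3-byte char #1 = E3 81 82.
Offset 3: leading byte 0xEE = 11101110 → 3-byte char #2 = EE B9 AF.
Leading byte 0xEE = 11101110 matches 1110xxxx → 3-byte sequence.
Byte 1: 0xEE = 11101110, payload 1110 (4 bits).
Byte 2: 0xB9 = 10111001 (10xxxxxx ✓), payload 111001.
Byte 3: 0xAF = 10101111 (10xxxxxx ✓), payload 101111.
Concatenate: 1110111001101111 = 0xEE6F (16 bits → U+EE6F).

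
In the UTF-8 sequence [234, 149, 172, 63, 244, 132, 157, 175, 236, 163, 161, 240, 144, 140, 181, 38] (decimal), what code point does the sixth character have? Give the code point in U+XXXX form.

U+0026

Offset 0: leading byte 0xEA = 11101010 → 3-byte char #1 = EA 95 AC.
Offset 3: leading byte 0x3F = 00111111 → 1-byte char #2 = 3F.
Offset 4: leading byte 0xF4 = 11110100 → 4-byte char #3 = F4 84 9D AF.
Offset 8: leading byte 0xEC = 11101100 → 3-byte char #4 = EC A3 A1.
Offset 11: leading byte 0xF0 = 11110000 → 4-byte char #5 = F0 90 8C B5.
Offset 15: leading byte 0x26 = 00100110 → 1-byte char #6 = 26.
Leading byte 0x26 = 00100110 matches 0xxxxxxx → 1-byte sequence.
Byte 1: 0x26 = 00100110, payload 0100110 (7 bits).
Concatenate: 0100110 = 0x26 (7 bits → U+0026).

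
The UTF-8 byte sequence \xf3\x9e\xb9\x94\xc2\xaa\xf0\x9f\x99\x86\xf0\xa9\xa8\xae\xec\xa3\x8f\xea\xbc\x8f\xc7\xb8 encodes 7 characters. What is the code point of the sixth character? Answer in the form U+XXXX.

U+AF0F

Offset 0: leading byte 0xF3 = 11110011 → 4-byte char #1 = F3 9E B9 94.
Offset 4: leading byte 0xC2 = 11000010 → 2-byte char #2 = C2 AA.
Offset 6: leading byte 0xF0 = 11110000 → 4-byte char #3 = F0 9F 99 86.
Offset 10: leading byte 0xF0 = 11110000 → 4-byte char #4 = F0 A9 A8 AE.
Offset 14: leading byte 0xEC = 11101100 → 3-byte char #5 = EC A3 8F.
Offset 17: leading byte 0xEA = 11101010 → 3-byte char #6 = EA BC 8F.
Leading byte 0xEA = 11101010 matches 1110xxxx → 3-byte sequence.
Byte 1: 0xEA = 11101010, payload 1010 (4 bits).
Byte 2: 0xBC = 10111100 (10xxxxxx ✓), payload 111100.
Byte 3: 0x8F = 10001111 (10xxxxxx ✓), payload 001111.
Concatenate: 1010111100001111 = 0xAF0F (16 bits → U+AF0F).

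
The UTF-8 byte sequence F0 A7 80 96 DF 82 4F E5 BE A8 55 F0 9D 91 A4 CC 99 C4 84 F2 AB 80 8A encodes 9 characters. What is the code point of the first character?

Offset 0: leading byte 0xF0 = 11110000 → 4-byte char #1 = F0 A7 80 96.
Leading byte 0xF0 = 11110000 matches 11110xxx → 4-byte sequence.
Byte 1: 0xF0 = 11110000, payload 000 (3 bits).
Byte 2: 0xA7 = 10100111 (10xxxxxx ✓), payload 100111.
Byte 3: 0x80 = 10000000 (10xxxxxx ✓), payload 000000.
Byte 4: 0x96 = 10010110 (10xxxxxx ✓), payload 010110.
Concatenate: 000100111000000010110 = 0x27016 (21 bits → U+27016).

U+27016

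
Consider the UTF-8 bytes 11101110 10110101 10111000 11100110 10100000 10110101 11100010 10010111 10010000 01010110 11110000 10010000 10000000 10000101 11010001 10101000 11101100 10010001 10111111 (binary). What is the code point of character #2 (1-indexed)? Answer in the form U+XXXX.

Offset 0: leading byte 0xEE = 11101110 → 3-byte char #1 = EE B5 B8.
Offset 3: leading byte 0xE6 = 11100110 → 3-byte char #2 = E6 A0 B5.
Leading byte 0xE6 = 11100110 matches 1110xxxx → 3-byte sequence.
Byte 1: 0xE6 = 11100110, payload 0110 (4 bits).
Byte 2: 0xA0 = 10100000 (10xxxxxx ✓), payload 100000.
Byte 3: 0xB5 = 10110101 (10xxxxxx ✓), payload 110101.
Concatenate: 0110100000110101 = 0x6835 (16 bits → U+6835).

U+6835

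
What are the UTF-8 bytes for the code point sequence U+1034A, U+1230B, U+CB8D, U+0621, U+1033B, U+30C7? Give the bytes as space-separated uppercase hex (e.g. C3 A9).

U+1034A: 4-byte form → F0 90 8D 8A.
U+1230B: 4-byte form → F0 92 8C 8B.
U+CB8D: 3-byte form → EC AE 8D.
U+0621: 2-byte form → D8 A1.
U+1033B: 4-byte form → F0 90 8C BB.
U+30C7: 3-byte form → E3 83 87.
Concatenated (20 bytes): F0 90 8D 8A F0 92 8C 8B EC AE 8D D8 A1 F0 90 8C BB E3 83 87.

F0 90 8D 8A F0 92 8C 8B EC AE 8D D8 A1 F0 90 8C BB E3 83 87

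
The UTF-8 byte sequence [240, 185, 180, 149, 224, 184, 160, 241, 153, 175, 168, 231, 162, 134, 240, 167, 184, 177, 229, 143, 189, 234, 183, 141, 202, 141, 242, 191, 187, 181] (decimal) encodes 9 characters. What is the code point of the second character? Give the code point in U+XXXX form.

U+0E20

Offset 0: leading byte 0xF0 = 11110000 → 4-byte char #1 = F0 B9 B4 95.
Offset 4: leading byte 0xE0 = 11100000 → 3-byte char #2 = E0 B8 A0.
Leading byte 0xE0 = 11100000 matches 1110xxxx → 3-byte sequence.
Byte 1: 0xE0 = 11100000, payload 0000 (4 bits).
Byte 2: 0xB8 = 10111000 (10xxxxxx ✓), payload 111000.
Byte 3: 0xA0 = 10100000 (10xxxxxx ✓), payload 100000.
Concatenate: 0000111000100000 = 0xE20 (16 bits → U+0E20).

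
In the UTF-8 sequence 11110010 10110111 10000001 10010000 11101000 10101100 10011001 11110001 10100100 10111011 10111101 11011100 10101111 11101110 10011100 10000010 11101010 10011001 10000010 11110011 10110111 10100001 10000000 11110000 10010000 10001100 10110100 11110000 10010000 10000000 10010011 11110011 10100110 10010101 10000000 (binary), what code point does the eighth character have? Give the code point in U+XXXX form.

U+10334

Offset 0: leading byte 0xF2 = 11110010 → 4-byte char #1 = F2 B7 81 90.
Offset 4: leading byte 0xE8 = 11101000 → 3-byte char #2 = E8 AC 99.
Offset 7: leading byte 0xF1 = 11110001 → 4-byte char #3 = F1 A4 BB BD.
Offset 11: leading byte 0xDC = 11011100 → 2-byte char #4 = DC AF.
Offset 13: leading byte 0xEE = 11101110 → 3-byte char #5 = EE 9C 82.
Offset 16: leading byte 0xEA = 11101010 → 3-byte char #6 = EA 99 82.
Offset 19: leading byte 0xF3 = 11110011 → 4-byte char #7 = F3 B7 A1 80.
Offset 23: leading byte 0xF0 = 11110000 → 4-byte char #8 = F0 90 8C B4.
Leading byte 0xF0 = 11110000 matches 11110xxx → 4-byte sequence.
Byte 1: 0xF0 = 11110000, payload 000 (3 bits).
Byte 2: 0x90 = 10010000 (10xxxxxx ✓), payload 010000.
Byte 3: 0x8C = 10001100 (10xxxxxx ✓), payload 001100.
Byte 4: 0xB4 = 10110100 (10xxxxxx ✓), payload 110100.
Concatenate: 000010000001100110100 = 0x10334 (21 bits → U+10334).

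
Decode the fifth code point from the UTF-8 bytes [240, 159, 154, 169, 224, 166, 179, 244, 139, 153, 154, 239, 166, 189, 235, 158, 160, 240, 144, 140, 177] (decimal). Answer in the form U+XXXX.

Offset 0: leading byte 0xF0 = 11110000 → 4-byte char #1 = F0 9F 9A A9.
Offset 4: leading byte 0xE0 = 11100000 → 3-byte char #2 = E0 A6 B3.
Offset 7: leading byte 0xF4 = 11110100 → 4-byte char #3 = F4 8B 99 9A.
Offset 11: leading byte 0xEF = 11101111 → 3-byte char #4 = EF A6 BD.
Offset 14: leading byte 0xEB = 11101011 → 3-byte char #5 = EB 9E A0.
Leading byte 0xEB = 11101011 matches 1110xxxx → 3-byte sequence.
Byte 1: 0xEB = 11101011, payload 1011 (4 bits).
Byte 2: 0x9E = 10011110 (10xxxxxx ✓), payload 011110.
Byte 3: 0xA0 = 10100000 (10xxxxxx ✓), payload 100000.
Concatenate: 1011011110100000 = 0xB7A0 (16 bits → U+B7A0).

U+B7A0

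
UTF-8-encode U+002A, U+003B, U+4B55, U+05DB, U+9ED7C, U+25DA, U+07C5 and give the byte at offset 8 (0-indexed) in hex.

U+002A → 1-byte form 2A at offsets 0–0.
U+003B → 1-byte form 3B at offsets 1–1.
U+4B55 → 3-byte form E4 AD 95 at offsets 2–4.
U+05DB → 2-byte form D7 9B at offsets 5–6.
U+9ED7C → 4-byte form F2 9E B5 BC at offsets 7–10.
Offset 8 falls in char 5's range; it's byte 2 of F2 9E B5 BC = 0x9E.

0x9E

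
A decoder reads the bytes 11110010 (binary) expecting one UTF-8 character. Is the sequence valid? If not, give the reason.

invalid (sequence truncated)

Leading byte 0xF2 = 11110010 → 4-byte form, but only 1 byte is present.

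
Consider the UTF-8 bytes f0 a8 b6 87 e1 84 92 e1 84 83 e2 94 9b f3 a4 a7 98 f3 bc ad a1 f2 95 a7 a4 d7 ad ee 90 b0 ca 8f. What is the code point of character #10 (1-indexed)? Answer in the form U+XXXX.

Offset 0: leading byte 0xF0 = 11110000 → 4-byte char #1 = F0 A8 B6 87.
Offset 4: leading byte 0xE1 = 11100001 → 3-byte char #2 = E1 84 92.
Offset 7: leading byte 0xE1 = 11100001 → 3-byte char #3 = E1 84 83.
Offset 10: leading byte 0xE2 = 11100010 → 3-byte char #4 = E2 94 9B.
Offset 13: leading byte 0xF3 = 11110011 → 4-byte char #5 = F3 A4 A7 98.
Offset 17: leading byte 0xF3 = 11110011 → 4-byte char #6 = F3 BC AD A1.
Offset 21: leading byte 0xF2 = 11110010 → 4-byte char #7 = F2 95 A7 A4.
Offset 25: leading byte 0xD7 = 11010111 → 2-byte char #8 = D7 AD.
Offset 27: leading byte 0xEE = 11101110 → 3-byte char #9 = EE 90 B0.
Offset 30: leading byte 0xCA = 11001010 → 2-byte char #10 = CA 8F.
Leading byte 0xCA = 11001010 matches 110xxxxx → 2-byte sequence.
Byte 1: 0xCA = 11001010, payload 01010 (5 bits).
Byte 2: 0x8F = 10001111 (10xxxxxx ✓), payload 001111.
Concatenate: 01010001111 = 0x28F (11 bits → U+028F).

U+028F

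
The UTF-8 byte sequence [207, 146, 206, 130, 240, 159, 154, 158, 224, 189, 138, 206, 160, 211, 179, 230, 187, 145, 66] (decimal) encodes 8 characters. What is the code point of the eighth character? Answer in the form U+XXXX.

Offset 0: leading byte 0xCF = 11001111 → 2-byte char #1 = CF 92.
Offset 2: leading byte 0xCE = 11001110 → 2-byte char #2 = CE 82.
Offset 4: leading byte 0xF0 = 11110000 → 4-byte char #3 = F0 9F 9A 9E.
Offset 8: leading byte 0xE0 = 11100000 → 3-byte char #4 = E0 BD 8A.
Offset 11: leading byte 0xCE = 11001110 → 2-byte char #5 = CE A0.
Offset 13: leading byte 0xD3 = 11010011 → 2-byte char #6 = D3 B3.
Offset 15: leading byte 0xE6 = 11100110 → 3-byte char #7 = E6 BB 91.
Offset 18: leading byte 0x42 = 01000010 → 1-byte char #8 = 42.
Leading byte 0x42 = 01000010 matches 0xxxxxxx → 1-byte sequence.
Byte 1: 0x42 = 01000010, payload 1000010 (7 bits).
Concatenate: 1000010 = 0x42 (7 bits → U+0042).

U+0042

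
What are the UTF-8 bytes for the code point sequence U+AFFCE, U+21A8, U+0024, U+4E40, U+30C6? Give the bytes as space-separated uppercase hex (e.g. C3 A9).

F2 AF BF 8E E2 86 A8 24 E4 B9 80 E3 83 86

U+AFFCE: 4-byte form → F2 AF BF 8E.
U+21A8: 3-byte form → E2 86 A8.
U+0024: 1-byte form → 24.
U+4E40: 3-byte form → E4 B9 80.
U+30C6: 3-byte form → E3 83 86.
Concatenated (14 bytes): F2 AF BF 8E E2 86 A8 24 E4 B9 80 E3 83 86.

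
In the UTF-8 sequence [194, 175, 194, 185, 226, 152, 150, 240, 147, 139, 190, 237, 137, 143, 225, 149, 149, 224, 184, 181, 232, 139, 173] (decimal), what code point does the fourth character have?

Offset 0: leading byte 0xC2 = 11000010 → 2-byte char #1 = C2 AF.
Offset 2: leading byte 0xC2 = 11000010 → 2-byte char #2 = C2 B9.
Offset 4: leading byte 0xE2 = 11100010 → 3-byte char #3 = E2 98 96.
Offset 7: leading byte 0xF0 = 11110000 → 4-byte char #4 = F0 93 8B BE.
Leading byte 0xF0 = 11110000 matches 11110xxx → 4-byte sequence.
Byte 1: 0xF0 = 11110000, payload 000 (3 bits).
Byte 2: 0x93 = 10010011 (10xxxxxx ✓), payload 010011.
Byte 3: 0x8B = 10001011 (10xxxxxx ✓), payload 001011.
Byte 4: 0xBE = 10111110 (10xxxxxx ✓), payload 111110.
Concatenate: 000010011001011111110 = 0x132FE (21 bits → U+132FE).

U+132FE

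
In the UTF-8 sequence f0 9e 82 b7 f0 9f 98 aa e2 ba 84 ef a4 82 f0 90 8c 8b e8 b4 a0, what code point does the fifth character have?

Offset 0: leading byte 0xF0 = 11110000 → 4-byte char #1 = F0 9E 82 B7.
Offset 4: leading byte 0xF0 = 11110000 → 4-byte char #2 = F0 9F 98 AA.
Offset 8: leading byte 0xE2 = 11100010 → 3-byte char #3 = E2 BA 84.
Offset 11: leading byte 0xEF = 11101111 → 3-byte char #4 = EF A4 82.
Offset 14: leading byte 0xF0 = 11110000 → 4-byte char #5 = F0 90 8C 8B.
Leading byte 0xF0 = 11110000 matches 11110xxx → 4-byte sequence.
Byte 1: 0xF0 = 11110000, payload 000 (3 bits).
Byte 2: 0x90 = 10010000 (10xxxxxx ✓), payload 010000.
Byte 3: 0x8C = 10001100 (10xxxxxx ✓), payload 001100.
Byte 4: 0x8B = 10001011 (10xxxxxx ✓), payload 001011.
Concatenate: 000010000001100001011 = 0x1030B (21 bits → U+1030B).

U+1030B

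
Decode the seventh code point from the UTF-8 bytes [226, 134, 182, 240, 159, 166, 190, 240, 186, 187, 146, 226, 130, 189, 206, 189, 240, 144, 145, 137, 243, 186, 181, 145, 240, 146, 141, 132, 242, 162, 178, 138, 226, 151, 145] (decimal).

Offset 0: leading byte 0xE2 = 11100010 → 3-byte char #1 = E2 86 B6.
Offset 3: leading byte 0xF0 = 11110000 → 4-byte char #2 = F0 9F A6 BE.
Offset 7: leading byte 0xF0 = 11110000 → 4-byte char #3 = F0 BA BB 92.
Offset 11: leading byte 0xE2 = 11100010 → 3-byte char #4 = E2 82 BD.
Offset 14: leading byte 0xCE = 11001110 → 2-byte char #5 = CE BD.
Offset 16: leading byte 0xF0 = 11110000 → 4-byte char #6 = F0 90 91 89.
Offset 20: leading byte 0xF3 = 11110011 → 4-byte char #7 = F3 BA B5 91.
Leading byte 0xF3 = 11110011 matches 11110xxx → 4-byte sequence.
Byte 1: 0xF3 = 11110011, payload 011 (3 bits).
Byte 2: 0xBA = 10111010 (10xxxxxx ✓), payload 111010.
Byte 3: 0xB5 = 10110101 (10xxxxxx ✓), payload 110101.
Byte 4: 0x91 = 10010001 (10xxxxxx ✓), payload 010001.
Concatenate: 011111010110101010001 = 0xFAD51 (21 bits → U+FAD51).

U+FAD51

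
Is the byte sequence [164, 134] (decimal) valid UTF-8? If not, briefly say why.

invalid (continuation byte with no leading byte)

Byte 0xA4 = 10100100 has the form 10xxxxxx — a continuation byte — but there is no preceding leading byte.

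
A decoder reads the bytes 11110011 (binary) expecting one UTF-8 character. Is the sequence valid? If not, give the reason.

invalid (sequence truncated)

Leading byte 0xF3 = 11110011 → 4-byte form, but only 1 byte is present.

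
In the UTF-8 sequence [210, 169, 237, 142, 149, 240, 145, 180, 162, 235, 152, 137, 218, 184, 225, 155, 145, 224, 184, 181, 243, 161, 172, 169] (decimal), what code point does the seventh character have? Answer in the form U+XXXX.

U+0E35

Offset 0: leading byte 0xD2 = 11010010 → 2-byte char #1 = D2 A9.
Offset 2: leading byte 0xED = 11101101 → 3-byte char #2 = ED 8E 95.
Offset 5: leading byte 0xF0 = 11110000 → 4-byte char #3 = F0 91 B4 A2.
Offset 9: leading byte 0xEB = 11101011 → 3-byte char #4 = EB 98 89.
Offset 12: leading byte 0xDA = 11011010 → 2-byte char #5 = DA B8.
Offset 14: leading byte 0xE1 = 11100001 → 3-byte char #6 = E1 9B 91.
Offset 17: leading byte 0xE0 = 11100000 → 3-byte char #7 = E0 B8 B5.
Leading byte 0xE0 = 11100000 matches 1110xxxx → 3-byte sequence.
Byte 1: 0xE0 = 11100000, payload 0000 (4 bits).
Byte 2: 0xB8 = 10111000 (10xxxxxx ✓), payload 111000.
Byte 3: 0xB5 = 10110101 (10xxxxxx ✓), payload 110101.
Concatenate: 0000111000110101 = 0xE35 (16 bits → U+0E35).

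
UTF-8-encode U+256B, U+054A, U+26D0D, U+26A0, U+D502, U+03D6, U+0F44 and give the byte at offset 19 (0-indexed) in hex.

0x84

U+256B → 3-byte form E2 95 AB at offsets 0–2.
U+054A → 2-byte form D5 8A at offsets 3–4.
U+26D0D → 4-byte form F0 A6 B4 8D at offsets 5–8.
U+26A0 → 3-byte form E2 9A A0 at offsets 9–11.
U+D502 → 3-byte form ED 94 82 at offsets 12–14.
U+03D6 → 2-byte form CF 96 at offsets 15–16.
U+0F44 → 3-byte form E0 BD 84 at offsets 17–19.
Offset 19 falls in char 7's range; it's byte 3 of E0 BD 84 = 0x84.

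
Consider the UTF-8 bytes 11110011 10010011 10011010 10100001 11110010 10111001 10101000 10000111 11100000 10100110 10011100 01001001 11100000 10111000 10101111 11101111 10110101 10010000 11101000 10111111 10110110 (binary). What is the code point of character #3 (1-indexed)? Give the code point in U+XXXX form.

U+099C

Offset 0: leading byte 0xF3 = 11110011 → 4-byte char #1 = F3 93 9A A1.
Offset 4: leading byte 0xF2 = 11110010 → 4-byte char #2 = F2 B9 A8 87.
Offset 8: leading byte 0xE0 = 11100000 → 3-byte char #3 = E0 A6 9C.
Leading byte 0xE0 = 11100000 matches 1110xxxx → 3-byte sequence.
Byte 1: 0xE0 = 11100000, payload 0000 (4 bits).
Byte 2: 0xA6 = 10100110 (10xxxxxx ✓), payload 100110.
Byte 3: 0x9C = 10011100 (10xxxxxx ✓), payload 011100.
Concatenate: 0000100110011100 = 0x99C (16 bits → U+099C).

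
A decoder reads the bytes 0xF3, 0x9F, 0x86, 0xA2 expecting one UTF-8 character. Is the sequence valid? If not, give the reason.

Leading byte 0xF3 = 11110011 → 4-byte form.
Continuation bytes 0x9F=10011111, 0x86=10000110, 0xA2=10100010 all match 10xxxxxx.
Decoded value 0xDF1A2 is ≥ 0x10000 (shortest form) and not a surrogate.

valid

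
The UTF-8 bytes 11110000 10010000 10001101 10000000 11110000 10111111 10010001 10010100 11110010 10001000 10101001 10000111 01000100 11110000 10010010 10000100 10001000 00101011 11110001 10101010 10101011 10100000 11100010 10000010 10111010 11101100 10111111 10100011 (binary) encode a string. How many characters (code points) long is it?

9

Byte at offset 0: 0xF0 = 11110000 → 4-byte char (#1). Advance 4.
Byte at offset 4: 0xF0 = 11110000 → 4-byte char (#2). Advance 4.
Byte at offset 8: 0xF2 = 11110010 → 4-byte char (#3). Advance 4.
Byte at offset 12: 0x44 = 01000100 → 1-byte char (#4). Advance 1.
Byte at offset 13: 0xF0 = 11110000 → 4-byte char (#5). Advance 4.
Byte at offset 17: 0x2B = 00101011 → 1-byte char (#6). Advance 1.
Byte at offset 18: 0xF1 = 11110001 → 4-byte char (#7). Advance 4.
Byte at offset 22: 0xE2 = 11100010 → 3-byte char (#8). Advance 3.
Byte at offset 25: 0xEC = 11101100 → 3-byte char (#9). Advance 3.
Reached end at offset 28 after 9 code points.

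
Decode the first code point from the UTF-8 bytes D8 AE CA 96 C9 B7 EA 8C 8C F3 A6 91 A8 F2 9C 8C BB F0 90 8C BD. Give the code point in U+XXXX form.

U+062E

Offset 0: leading byte 0xD8 = 11011000 → 2-byte char #1 = D8 AE.
Leading byte 0xD8 = 11011000 matches 110xxxxx → 2-byte sequence.
Byte 1: 0xD8 = 11011000, payload 11000 (5 bits).
Byte 2: 0xAE = 10101110 (10xxxxxx ✓), payload 101110.
Concatenate: 11000101110 = 0x62E (11 bits → U+062E).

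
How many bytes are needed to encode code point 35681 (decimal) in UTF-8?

U+8B61 = 0x8B61. UTF-8 uses 1 byte below 0x80, 2 below 0x800, 3 below 0x10000, 4 up to 0x10FFFF. 0x8B61 is in U+0800–U+FFFF → 3 bytes.

3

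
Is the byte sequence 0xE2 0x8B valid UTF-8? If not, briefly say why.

invalid (sequence truncated)

Leading byte 0xE2 = 11100010 → 3-byte form, but only 2 bytes are present.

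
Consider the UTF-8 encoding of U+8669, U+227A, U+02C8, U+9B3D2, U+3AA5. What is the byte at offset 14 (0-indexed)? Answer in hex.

0xA5

U+8669 → 3-byte form E8 99 A9 at offsets 0–2.
U+227A → 3-byte form E2 89 BA at offsets 3–5.
U+02C8 → 2-byte form CB 88 at offsets 6–7.
U+9B3D2 → 4-byte form F2 9B 8F 92 at offsets 8–11.
U+3AA5 → 3-byte form E3 AA A5 at offsets 12–14.
Offset 14 falls in char 5's range; it's byte 3 of E3 AA A5 = 0xA5.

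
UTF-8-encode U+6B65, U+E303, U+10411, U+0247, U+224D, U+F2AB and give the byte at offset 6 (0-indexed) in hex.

0xF0

U+6B65 → 3-byte form E6 AD A5 at offsets 0–2.
U+E303 → 3-byte form EE 8C 83 at offsets 3–5.
U+10411 → 4-byte form F0 90 90 91 at offsets 6–9.
Offset 6 falls in char 3's range; it's byte 1 of F0 90 90 91 = 0xF0.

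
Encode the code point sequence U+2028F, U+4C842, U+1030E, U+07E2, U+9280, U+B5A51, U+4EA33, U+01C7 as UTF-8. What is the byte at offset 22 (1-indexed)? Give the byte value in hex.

1-indexed offset 22 is 0-indexed offset 21.
U+2028F → 4-byte form F0 A0 8A 8F at offsets 0–3.
U+4C842 → 4-byte form F1 8C A1 82 at offsets 4–7.
U+1030E → 4-byte form F0 90 8C 8E at offsets 8–11.
U+07E2 → 2-byte form DF A2 at offsets 12–13.
U+9280 → 3-byte form E9 8A 80 at offsets 14–16.
U+B5A51 → 4-byte form F2 B5 A9 91 at offsets 17–20.
U+4EA33 → 4-byte form F1 8E A8 B3 at offsets 21–24.
Offset 21 falls in char 7's range; it's byte 1 of F1 8E A8 B3 = 0xF1.

0xF1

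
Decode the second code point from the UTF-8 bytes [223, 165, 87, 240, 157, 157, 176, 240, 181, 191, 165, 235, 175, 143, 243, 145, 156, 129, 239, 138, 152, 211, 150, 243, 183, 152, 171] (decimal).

Offset 0: leading byte 0xDF = 11011111 → 2-byte char #1 = DF A5.
Offset 2: leading byte 0x57 = 01010111 → 1-byte char #2 = 57.
Leading byte 0x57 = 01010111 matches 0xxxxxxx → 1-byte sequence.
Byte 1: 0x57 = 01010111, payload 1010111 (7 bits).
Concatenate: 1010111 = 0x57 (7 bits → U+0057).

U+0057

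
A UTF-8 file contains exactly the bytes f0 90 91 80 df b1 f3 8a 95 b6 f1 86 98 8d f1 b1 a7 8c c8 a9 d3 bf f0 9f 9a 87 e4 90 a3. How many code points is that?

Byte at offset 0: 0xF0 = 11110000 → 4-byte char (#1). Advance 4.
Byte at offset 4: 0xDF = 11011111 → 2-byte char (#2). Advance 2.
Byte at offset 6: 0xF3 = 11110011 → 4-byte char (#3). Advance 4.
Byte at offset 10: 0xF1 = 11110001 → 4-byte char (#4). Advance 4.
Byte at offset 14: 0xF1 = 11110001 → 4-byte char (#5). Advance 4.
Byte at offset 18: 0xC8 = 11001000 → 2-byte char (#6). Advance 2.
Byte at offset 20: 0xD3 = 11010011 → 2-byte char (#7). Advance 2.
Byte at offset 22: 0xF0 = 11110000 → 4-byte char (#8). Advance 4.
Byte at offset 26: 0xE4 = 11100100 → 3-byte char (#9). Advance 3.
Reached end at offset 29 after 9 code points.

9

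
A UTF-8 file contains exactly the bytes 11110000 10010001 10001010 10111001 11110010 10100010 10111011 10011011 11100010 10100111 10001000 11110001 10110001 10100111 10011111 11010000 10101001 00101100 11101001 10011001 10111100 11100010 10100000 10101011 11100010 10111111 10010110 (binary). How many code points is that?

Byte at offset 0: 0xF0 = 11110000 → 4-byte char (#1). Advance 4.
Byte at offset 4: 0xF2 = 11110010 → 4-byte char (#2). Advance 4.
Byte at offset 8: 0xE2 = 11100010 → 3-byte char (#3). Advance 3.
Byte at offset 11: 0xF1 = 11110001 → 4-byte char (#4). Advance 4.
Byte at offset 15: 0xD0 = 11010000 → 2-byte char (#5). Advance 2.
Byte at offset 17: 0x2C = 00101100 → 1-byte char (#6). Advance 1.
Byte at offset 18: 0xE9 = 11101001 → 3-byte char (#7). Advance 3.
Byte at offset 21: 0xE2 = 11100010 → 3-byte char (#8). Advance 3.
Byte at offset 24: 0xE2 = 11100010 → 3-byte char (#9). Advance 3.
Reached end at offset 27 after 9 code points.

9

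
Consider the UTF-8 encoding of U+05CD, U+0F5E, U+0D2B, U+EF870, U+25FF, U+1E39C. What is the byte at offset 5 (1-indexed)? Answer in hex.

1-indexed offset 5 is 0-indexed offset 4.
U+05CD → 2-byte form D7 8D at offsets 0–1.
U+0F5E → 3-byte form E0 BD 9E at offsets 2–4.
Offset 4 falls in char 2's range; it's byte 3 of E0 BD 9E = 0x9E.

0x9E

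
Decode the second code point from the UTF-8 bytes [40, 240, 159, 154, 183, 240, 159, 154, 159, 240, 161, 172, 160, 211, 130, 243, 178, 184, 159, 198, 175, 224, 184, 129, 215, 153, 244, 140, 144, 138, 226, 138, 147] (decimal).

U+1F6B7

Offset 0: leading byte 0x28 = 00101000 → 1-byte char #1 = 28.
Offset 1: leading byte 0xF0 = 11110000 → 4-byte char #2 = F0 9F 9A B7.
Leading byte 0xF0 = 11110000 matches 11110xxx → 4-byte sequence.
Byte 1: 0xF0 = 11110000, payload 000 (3 bits).
Byte 2: 0x9F = 10011111 (10xxxxxx ✓), payload 011111.
Byte 3: 0x9A = 10011010 (10xxxxxx ✓), payload 011010.
Byte 4: 0xB7 = 10110111 (10xxxxxx ✓), payload 110111.
Concatenate: 000011111011010110111 = 0x1F6B7 (21 bits → U+1F6B7).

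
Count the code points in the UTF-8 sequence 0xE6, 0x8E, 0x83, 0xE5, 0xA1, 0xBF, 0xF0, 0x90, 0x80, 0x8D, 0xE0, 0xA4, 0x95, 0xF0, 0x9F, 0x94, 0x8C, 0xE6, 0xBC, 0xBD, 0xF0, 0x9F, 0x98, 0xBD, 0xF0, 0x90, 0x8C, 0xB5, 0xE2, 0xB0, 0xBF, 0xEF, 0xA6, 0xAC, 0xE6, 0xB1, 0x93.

11

Byte at offset 0: 0xE6 = 11100110 → 3-byte char (#1). Advance 3.
Byte at offset 3: 0xE5 = 11100101 → 3-byte char (#2). Advance 3.
Byte at offset 6: 0xF0 = 11110000 → 4-byte char (#3). Advance 4.
Byte at offset 10: 0xE0 = 11100000 → 3-byte char (#4). Advance 3.
Byte at offset 13: 0xF0 = 11110000 → 4-byte char (#5). Advance 4.
Byte at offset 17: 0xE6 = 11100110 → 3-byte char (#6). Advance 3.
Byte at offset 20: 0xF0 = 11110000 → 4-byte char (#7). Advance 4.
Byte at offset 24: 0xF0 = 11110000 → 4-byte char (#8). Advance 4.
Byte at offset 28: 0xE2 = 11100010 → 3-byte char (#9). Advance 3.
Byte at offset 31: 0xEF = 11101111 → 3-byte char (#10). Advance 3.
Byte at offset 34: 0xE6 = 11100110 → 3-byte char (#11). Advance 3.
Reached end at offset 37 after 11 code points.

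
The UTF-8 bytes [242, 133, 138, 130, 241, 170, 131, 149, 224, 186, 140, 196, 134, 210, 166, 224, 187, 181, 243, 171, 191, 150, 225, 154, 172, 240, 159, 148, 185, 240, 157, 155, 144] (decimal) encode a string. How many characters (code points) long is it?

10

Byte at offset 0: 0xF2 = 11110010 → 4-byte char (#1). Advance 4.
Byte at offset 4: 0xF1 = 11110001 → 4-byte char (#2). Advance 4.
Byte at offset 8: 0xE0 = 11100000 → 3-byte char (#3). Advance 3.
Byte at offset 11: 0xC4 = 11000100 → 2-byte char (#4). Advance 2.
Byte at offset 13: 0xD2 = 11010010 → 2-byte char (#5). Advance 2.
Byte at offset 15: 0xE0 = 11100000 → 3-byte char (#6). Advance 3.
Byte at offset 18: 0xF3 = 11110011 → 4-byte char (#7). Advance 4.
Byte at offset 22: 0xE1 = 11100001 → 3-byte char (#8). Advance 3.
Byte at offset 25: 0xF0 = 11110000 → 4-byte char (#9). Advance 4.
Byte at offset 29: 0xF0 = 11110000 → 4-byte char (#10). Advance 4.
Reached end at offset 33 after 10 code points.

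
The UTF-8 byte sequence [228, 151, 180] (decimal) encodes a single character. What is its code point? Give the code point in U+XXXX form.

U+45F4

Leading byte 0xE4 = 11100100 matches 1110xxxx → 3-byte sequence.
Byte 1: 0xE4 = 11100100, payload 0100 (4 bits).
Byte 2: 0x97 = 10010111 (10xxxxxx ✓), payload 010111.
Byte 3: 0xB4 = 10110100 (10xxxxxx ✓), payload 110100.
Concatenate: 0100010111110100 = 0x45F4 (16 bits → U+45F4).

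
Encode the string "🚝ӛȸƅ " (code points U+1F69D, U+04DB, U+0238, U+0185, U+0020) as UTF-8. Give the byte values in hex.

U+1F69D: 4-byte form → F0 9F 9A 9D.
U+04DB: 2-byte form → D3 9B.
U+0238: 2-byte form → C8 B8.
U+0185: 2-byte form → C6 85.
U+0020: 1-byte form → 20.
Concatenated (11 bytes): F0 9F 9A 9D D3 9B C8 B8 C6 85 20.

F0 9F 9A 9D D3 9B C8 B8 C6 85 20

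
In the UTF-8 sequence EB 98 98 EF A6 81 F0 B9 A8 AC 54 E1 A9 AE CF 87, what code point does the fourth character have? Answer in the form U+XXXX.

U+0054

Offset 0: leading byte 0xEB = 11101011 → 3-byte char #1 = EB 98 98.
Offset 3: leading byte 0xEF = 11101111 → 3-byte char #2 = EF A6 81.
Offset 6: leading byte 0xF0 = 11110000 → 4-byte char #3 = F0 B9 A8 AC.
Offset 10: leading byte 0x54 = 01010100 → 1-byte char #4 = 54.
Leading byte 0x54 = 01010100 matches 0xxxxxxx → 1-byte sequence.
Byte 1: 0x54 = 01010100, payload 1010100 (7 bits).
Concatenate: 1010100 = 0x54 (7 bits → U+0054).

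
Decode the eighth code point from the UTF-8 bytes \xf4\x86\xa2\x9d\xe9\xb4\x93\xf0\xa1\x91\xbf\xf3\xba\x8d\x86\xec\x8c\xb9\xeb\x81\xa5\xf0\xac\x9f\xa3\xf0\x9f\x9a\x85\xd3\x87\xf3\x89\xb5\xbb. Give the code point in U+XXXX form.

U+1F685

Offset 0: leading byte 0xF4 = 11110100 → 4-byte char #1 = F4 86 A2 9D.
Offset 4: leading byte 0xE9 = 11101001 → 3-byte char #2 = E9 B4 93.
Offset 7: leading byte 0xF0 = 11110000 → 4-byte char #3 = F0 A1 91 BF.
Offset 11: leading byte 0xF3 = 11110011 → 4-byte char #4 = F3 BA 8D 86.
Offset 15: leading byte 0xEC = 11101100 → 3-byte char #5 = EC 8C B9.
Offset 18: leading byte 0xEB = 11101011 → 3-byte char #6 = EB 81 A5.
Offset 21: leading byte 0xF0 = 11110000 → 4-byte char #7 = F0 AC 9F A3.
Offset 25: leading byte 0xF0 = 11110000 → 4-byte char #8 = F0 9F 9A 85.
Leading byte 0xF0 = 11110000 matches 11110xxx → 4-byte sequence.
Byte 1: 0xF0 = 11110000, payload 000 (3 bits).
Byte 2: 0x9F = 10011111 (10xxxxxx ✓), payload 011111.
Byte 3: 0x9A = 10011010 (10xxxxxx ✓), payload 011010.
Byte 4: 0x85 = 10000101 (10xxxxxx ✓), payload 000101.
Concatenate: 000011111011010000101 = 0x1F685 (21 bits → U+1F685).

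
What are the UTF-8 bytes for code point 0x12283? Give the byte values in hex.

U+12283 = 0x12283 = 74371 decimal. In range U+10000–U+10FFFF → 4-byte form: 11110xxx 10xxxxxx 10xxxxxx 10xxxxxx.
Binary (21 bits): 000010010001010000011.
Split 3+6+6+6: 000 | 010010 | 001010 | 000011.
Byte 1: 11110000 = 0xF0.
Byte 2: 10010010 = 0x92.
Byte 3: 10001010 = 0x8A.
Byte 4: 10000011 = 0x83.

F0 92 8A 83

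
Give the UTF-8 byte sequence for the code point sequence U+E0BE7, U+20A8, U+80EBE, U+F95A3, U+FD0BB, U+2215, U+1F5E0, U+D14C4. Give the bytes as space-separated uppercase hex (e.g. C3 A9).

F3 A0 AF A7 E2 82 A8 F2 80 BA BE F3 B9 96 A3 F3 BD 82 BB E2 88 95 F0 9F 97 A0 F3 91 93 84

U+E0BE7: 4-byte form → F3 A0 AF A7.
U+20A8: 3-byte form → E2 82 A8.
U+80EBE: 4-byte form → F2 80 BA BE.
U+F95A3: 4-byte form → F3 B9 96 A3.
U+FD0BB: 4-byte form → F3 BD 82 BB.
U+2215: 3-byte form → E2 88 95.
U+1F5E0: 4-byte form → F0 9F 97 A0.
U+D14C4: 4-byte form → F3 91 93 84.
Concatenated (30 bytes): F3 A0 AF A7 E2 82 A8 F2 80 BA BE F3 B9 96 A3 F3 BD 82 BB E2 88 95 F0 9F 97 A0 F3 91 93 84.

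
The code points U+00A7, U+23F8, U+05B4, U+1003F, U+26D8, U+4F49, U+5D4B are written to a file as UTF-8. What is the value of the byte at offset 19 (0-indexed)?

U+00A7 → 2-byte form C2 A7 at offsets 0–1.
U+23F8 → 3-byte form E2 8F B8 at offsets 2–4.
U+05B4 → 2-byte form D6 B4 at offsets 5–6.
U+1003F → 4-byte form F0 90 80 BF at offsets 7–10.
U+26D8 → 3-byte form E2 9B 98 at offsets 11–13.
U+4F49 → 3-byte form E4 BD 89 at offsets 14–16.
U+5D4B → 3-byte form E5 B5 8B at offsets 17–19.
Offset 19 falls in char 7's range; it's byte 3 of E5 B5 8B = 0x8B.

0x8B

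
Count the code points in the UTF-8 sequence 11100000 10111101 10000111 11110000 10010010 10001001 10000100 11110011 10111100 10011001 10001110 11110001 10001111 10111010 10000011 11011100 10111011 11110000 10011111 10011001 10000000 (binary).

6

Byte at offset 0: 0xE0 = 11100000 → 3-byte char (#1). Advance 3.
Byte at offset 3: 0xF0 = 11110000 → 4-byte char (#2). Advance 4.
Byte at offset 7: 0xF3 = 11110011 → 4-byte char (#3). Advance 4.
Byte at offset 11: 0xF1 = 11110001 → 4-byte char (#4). Advance 4.
Byte at offset 15: 0xDC = 11011100 → 2-byte char (#5). Advance 2.
Byte at offset 17: 0xF0 = 11110000 → 4-byte char (#6). Advance 4.
Reached end at offset 21 after 6 code points.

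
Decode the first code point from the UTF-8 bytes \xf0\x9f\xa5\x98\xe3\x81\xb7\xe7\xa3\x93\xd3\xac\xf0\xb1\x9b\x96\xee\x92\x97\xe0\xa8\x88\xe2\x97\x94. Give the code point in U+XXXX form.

Offset 0: leading byte 0xF0 = 11110000 → 4-byte char #1 = F0 9F A5 98.
Leading byte 0xF0 = 11110000 matches 11110xxx → 4-byte sequence.
Byte 1: 0xF0 = 11110000, payload 000 (3 bits).
Byte 2: 0x9F = 10011111 (10xxxxxx ✓), payload 011111.
Byte 3: 0xA5 = 10100101 (10xxxxxx ✓), payload 100101.
Byte 4: 0x98 = 10011000 (10xxxxxx ✓), payload 011000.
Concatenate: 000011111100101011000 = 0x1F958 (21 bits → U+1F958).

U+1F958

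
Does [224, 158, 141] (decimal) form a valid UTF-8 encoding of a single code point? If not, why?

invalid (overlong encoding)

Leading byte 0xE0 = 11100000 → 3-byte form.
Continuation bytes all match 10xxxxxx. Payload decodes to 0x78D.
But 0x78D < 0x800, the minimum for a 3-byte sequence — this is an overlong encoding.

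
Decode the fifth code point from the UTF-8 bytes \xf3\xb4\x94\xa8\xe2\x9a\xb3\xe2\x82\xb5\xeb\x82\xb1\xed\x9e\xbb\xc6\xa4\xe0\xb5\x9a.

Offset 0: leading byte 0xF3 = 11110011 → 4-byte char #1 = F3 B4 94 A8.
Offset 4: leading byte 0xE2 = 11100010 → 3-byte char #2 = E2 9A B3.
Offset 7: leading byte 0xE2 = 11100010 → 3-byte char #3 = E2 82 B5.
Offset 10: leading byte 0xEB = 11101011 → 3-byte char #4 = EB 82 B1.
Offset 13: leading byte 0xED = 11101101 → 3-byte char #5 = ED 9E BB.
Leading byte 0xED = 11101101 matches 1110xxxx → 3-byte sequence.
Byte 1: 0xED = 11101101, payload 1101 (4 bits).
Byte 2: 0x9E = 10011110 (10xxxxxx ✓), payload 011110.
Byte 3: 0xBB = 10111011 (10xxxxxx ✓), payload 111011.
Concatenate: 1101011110111011 = 0xD7BB (16 bits → U+D7BB).

U+D7BB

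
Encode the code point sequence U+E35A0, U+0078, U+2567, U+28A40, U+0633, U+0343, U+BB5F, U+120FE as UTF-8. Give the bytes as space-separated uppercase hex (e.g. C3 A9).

F3 A3 96 A0 78 E2 95 A7 F0 A8 A9 80 D8 B3 CD 83 EB AD 9F F0 92 83 BE

U+E35A0: 4-byte form → F3 A3 96 A0.
U+0078: 1-byte form → 78.
U+2567: 3-byte form → E2 95 A7.
U+28A40: 4-byte form → F0 A8 A9 80.
U+0633: 2-byte form → D8 B3.
U+0343: 2-byte form → CD 83.
U+BB5F: 3-byte form → EB AD 9F.
U+120FE: 4-byte form → F0 92 83 BE.
Concatenated (23 bytes): F3 A3 96 A0 78 E2 95 A7 F0 A8 A9 80 D8 B3 CD 83 EB AD 9F F0 92 83 BE.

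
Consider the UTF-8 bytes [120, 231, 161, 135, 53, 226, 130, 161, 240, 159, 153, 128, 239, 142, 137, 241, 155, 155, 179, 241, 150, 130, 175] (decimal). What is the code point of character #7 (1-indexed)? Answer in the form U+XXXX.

Offset 0: leading byte 0x78 = 01111000 → 1-byte char #1 = 78.
Offset 1: leading byte 0xE7 = 11100111 → 3-byte char #2 = E7 A1 87.
Offset 4: leading byte 0x35 = 00110101 → 1-byte char #3 = 35.
Offset 5: leading byte 0xE2 = 11100010 → 3-byte char #4 = E2 82 A1.
Offset 8: leading byte 0xF0 = 11110000 → 4-byte char #5 = F0 9F 99 80.
Offset 12: leading byte 0xEF = 11101111 → 3-byte char #6 = EF 8E 89.
Offset 15: leading byte 0xF1 = 11110001 → 4-byte char #7 = F1 9B 9B B3.
Leading byte 0xF1 = 11110001 matches 11110xxx → 4-byte sequence.
Byte 1: 0xF1 = 11110001, payload 001 (3 bits).
Byte 2: 0x9B = 10011011 (10xxxxxx ✓), payload 011011.
Byte 3: 0x9B = 10011011 (10xxxxxx ✓), payload 011011.
Byte 4: 0xB3 = 10110011 (10xxxxxx ✓), payload 110011.
Concatenate: 001011011011011110011 = 0x5B6F3 (21 bits → U+5B6F3).

U+5B6F3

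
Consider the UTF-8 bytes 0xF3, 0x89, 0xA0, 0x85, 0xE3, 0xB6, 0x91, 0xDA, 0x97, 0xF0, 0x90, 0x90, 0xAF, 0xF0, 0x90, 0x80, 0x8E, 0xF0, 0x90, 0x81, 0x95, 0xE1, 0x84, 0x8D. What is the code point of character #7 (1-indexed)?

Offset 0: leading byte 0xF3 = 11110011 → 4-byte char #1 = F3 89 A0 85.
Offset 4: leading byte 0xE3 = 11100011 → 3-byte char #2 = E3 B6 91.
Offset 7: leading byte 0xDA = 11011010 → 2-byte char #3 = DA 97.
Offset 9: leading byte 0xF0 = 11110000 → 4-byte char #4 = F0 90 90 AF.
Offset 13: leading byte 0xF0 = 11110000 → 4-byte char #5 = F0 90 80 8E.
Offset 17: leading byte 0xF0 = 11110000 → 4-byte char #6 = F0 90 81 95.
Offset 21: leading byte 0xE1 = 11100001 → 3-byte char #7 = E1 84 8D.
Leading byte 0xE1 = 11100001 matches 1110xxxx → 3-byte sequence.
Byte 1: 0xE1 = 11100001, payload 0001 (4 bits).
Byte 2: 0x84 = 10000100 (10xxxxxx ✓), payload 000100.
Byte 3: 0x8D = 10001101 (10xxxxxx ✓), payload 001101.
Concatenate: 0001000100001101 = 0x110D (16 bits → U+110D).

U+110D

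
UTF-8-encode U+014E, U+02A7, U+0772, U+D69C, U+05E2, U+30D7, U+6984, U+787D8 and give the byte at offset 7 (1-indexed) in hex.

0xED

1-indexed offset 7 is 0-indexed offset 6.
U+014E → 2-byte form C5 8E at offsets 0–1.
U+02A7 → 2-byte form CA A7 at offsets 2–3.
U+0772 → 2-byte form DD B2 at offsets 4–5.
U+D69C → 3-byte form ED 9A 9C at offsets 6–8.
Offset 6 falls in char 4's range; it's byte 1 of ED 9A 9C = 0xED.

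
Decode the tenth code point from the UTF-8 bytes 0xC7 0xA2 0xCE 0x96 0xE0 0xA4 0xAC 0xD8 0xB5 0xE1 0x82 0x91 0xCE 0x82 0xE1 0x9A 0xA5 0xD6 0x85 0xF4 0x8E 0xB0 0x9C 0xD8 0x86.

Offset 0: leading byte 0xC7 = 11000111 → 2-byte char #1 = C7 A2.
Offset 2: leading byte 0xCE = 11001110 → 2-byte char #2 = CE 96.
Offset 4: leading byte 0xE0 = 11100000 → 3-byte char #3 = E0 A4 AC.
Offset 7: leading byte 0xD8 = 11011000 → 2-byte char #4 = D8 B5.
Offset 9: leading byte 0xE1 = 11100001 → 3-byte char #5 = E1 82 91.
Offset 12: leading byte 0xCE = 11001110 → 2-byte char #6 = CE 82.
Offset 14: leading byte 0xE1 = 11100001 → 3-byte char #7 = E1 9A A5.
Offset 17: leading byte 0xD6 = 11010110 → 2-byte char #8 = D6 85.
Offset 19: leading byte 0xF4 = 11110100 → 4-byte char #9 = F4 8E B0 9C.
Offset 23: leading byte 0xD8 = 11011000 → 2-byte char #10 = D8 86.
Leading byte 0xD8 = 11011000 matches 110xxxxx → 2-byte sequence.
Byte 1: 0xD8 = 11011000, payload 11000 (5 bits).
Byte 2: 0x86 = 10000110 (10xxxxxx ✓), payload 000110.
Concatenate: 11000000110 = 0x606 (11 bits → U+0606).

U+0606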